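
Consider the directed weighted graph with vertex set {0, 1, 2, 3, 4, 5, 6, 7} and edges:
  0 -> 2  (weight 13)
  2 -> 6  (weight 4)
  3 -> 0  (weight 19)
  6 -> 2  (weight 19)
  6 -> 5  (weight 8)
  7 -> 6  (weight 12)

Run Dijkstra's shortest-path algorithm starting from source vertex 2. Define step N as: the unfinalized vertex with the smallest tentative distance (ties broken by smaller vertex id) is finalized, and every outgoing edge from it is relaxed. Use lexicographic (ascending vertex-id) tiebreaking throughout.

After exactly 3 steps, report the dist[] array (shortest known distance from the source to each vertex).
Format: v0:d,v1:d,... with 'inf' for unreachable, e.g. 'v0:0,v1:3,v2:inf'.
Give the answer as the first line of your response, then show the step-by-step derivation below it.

v0:inf,v1:inf,v2:0,v3:inf,v4:inf,v5:12,v6:4,v7:inf

step 1: dist = v0:inf,v1:inf,v2:0,v3:inf,v4:inf,v5:inf,v6:4,v7:inf
step 2: dist = v0:inf,v1:inf,v2:0,v3:inf,v4:inf,v5:12,v6:4,v7:inf
step 3: dist = v0:inf,v1:inf,v2:0,v3:inf,v4:inf,v5:12,v6:4,v7:inf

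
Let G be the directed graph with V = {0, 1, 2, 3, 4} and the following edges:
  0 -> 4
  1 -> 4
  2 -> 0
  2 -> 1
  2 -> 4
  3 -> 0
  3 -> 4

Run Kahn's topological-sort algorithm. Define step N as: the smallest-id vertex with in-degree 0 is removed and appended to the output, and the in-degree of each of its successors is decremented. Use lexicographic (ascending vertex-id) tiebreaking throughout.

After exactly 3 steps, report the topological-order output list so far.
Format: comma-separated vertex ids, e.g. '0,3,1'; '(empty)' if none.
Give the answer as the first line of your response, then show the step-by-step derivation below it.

2,1,3

step 1: output 2; order=[2]; indeg=(1,0,0,0,3)
step 2: output 1; order=[2,1]; indeg=(1,0,0,0,2)
step 3: output 3; order=[2,1,3]; indeg=(0,0,0,0,1)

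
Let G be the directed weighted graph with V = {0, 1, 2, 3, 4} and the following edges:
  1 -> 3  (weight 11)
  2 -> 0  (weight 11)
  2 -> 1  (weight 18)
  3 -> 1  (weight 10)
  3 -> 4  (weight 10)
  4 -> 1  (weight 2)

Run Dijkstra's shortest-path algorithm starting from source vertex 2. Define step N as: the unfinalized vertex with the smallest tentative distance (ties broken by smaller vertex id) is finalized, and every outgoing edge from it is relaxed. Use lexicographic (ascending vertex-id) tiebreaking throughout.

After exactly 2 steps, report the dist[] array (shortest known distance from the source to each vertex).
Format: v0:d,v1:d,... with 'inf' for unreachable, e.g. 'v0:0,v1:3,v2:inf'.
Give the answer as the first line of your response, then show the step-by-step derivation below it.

v0:11,v1:18,v2:0,v3:inf,v4:inf

step 1: dist = v0:11,v1:18,v2:0,v3:inf,v4:inf
step 2: dist = v0:11,v1:18,v2:0,v3:inf,v4:inf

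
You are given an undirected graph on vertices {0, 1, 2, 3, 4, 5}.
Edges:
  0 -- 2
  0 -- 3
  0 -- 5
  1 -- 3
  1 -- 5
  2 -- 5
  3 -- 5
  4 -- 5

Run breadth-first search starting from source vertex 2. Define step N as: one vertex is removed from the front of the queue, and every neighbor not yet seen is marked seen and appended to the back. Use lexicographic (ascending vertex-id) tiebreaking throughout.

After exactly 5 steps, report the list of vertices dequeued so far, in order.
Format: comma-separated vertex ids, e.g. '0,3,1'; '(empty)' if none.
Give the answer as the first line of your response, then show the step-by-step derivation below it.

2,0,5,3,1

step 1: dequeue 2; queue=[0,5]; order=2
step 2: dequeue 0; queue=[5,3]; order=2,0
step 3: dequeue 5; queue=[3,1,4]; order=2,0,5
step 4: dequeue 3; queue=[1,4]; order=2,0,5,3
step 5: dequeue 1; queue=[4]; order=2,0,5,3,1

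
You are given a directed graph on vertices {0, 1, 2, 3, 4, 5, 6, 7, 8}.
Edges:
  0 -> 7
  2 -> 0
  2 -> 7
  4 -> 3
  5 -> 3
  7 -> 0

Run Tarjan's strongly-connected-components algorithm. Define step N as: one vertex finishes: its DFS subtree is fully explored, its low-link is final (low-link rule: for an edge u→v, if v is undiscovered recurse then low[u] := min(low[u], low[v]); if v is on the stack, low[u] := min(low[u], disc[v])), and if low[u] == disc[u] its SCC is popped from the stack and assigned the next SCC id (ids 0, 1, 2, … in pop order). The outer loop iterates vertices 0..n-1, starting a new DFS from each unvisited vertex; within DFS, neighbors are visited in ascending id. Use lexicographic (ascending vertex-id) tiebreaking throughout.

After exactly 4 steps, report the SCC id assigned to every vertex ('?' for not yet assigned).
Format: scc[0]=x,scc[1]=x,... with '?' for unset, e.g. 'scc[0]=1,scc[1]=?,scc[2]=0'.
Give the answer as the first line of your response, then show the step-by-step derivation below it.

scc[0]=0,scc[1]=1,scc[2]=2,scc[3]=?,scc[4]=?,scc[5]=?,scc[6]=?,scc[7]=0,scc[8]=?

step 1: low=(low[0]=0,low[1]=?,low[2]=?,low[3]=?,low[4]=?,low[5]=?,low[6]=?,low[7]=0,low[8]=?); scc=(scc[0]=?,scc[1]=?,scc[2]=?,scc[3]=?,scc[4]=?,scc[5]=?,scc[6]=?,scc[7]=?,scc[8]=?)
step 2: low=(low[0]=0,low[1]=?,low[2]=?,low[3]=?,low[4]=?,low[5]=?,low[6]=?,low[7]=0,low[8]=?); scc=(scc[0]=0,scc[1]=?,scc[2]=?,scc[3]=?,scc[4]=?,scc[5]=?,scc[6]=?,scc[7]=0,scc[8]=?)
step 3: low=(low[0]=0,low[1]=2,low[2]=?,low[3]=?,low[4]=?,low[5]=?,low[6]=?,low[7]=0,low[8]=?); scc=(scc[0]=0,scc[1]=1,scc[2]=?,scc[3]=?,scc[4]=?,scc[5]=?,scc[6]=?,scc[7]=0,scc[8]=?)
step 4: low=(low[0]=0,low[1]=2,low[2]=3,low[3]=?,low[4]=?,low[5]=?,low[6]=?,low[7]=0,low[8]=?); scc=(scc[0]=0,scc[1]=1,scc[2]=2,scc[3]=?,scc[4]=?,scc[5]=?,scc[6]=?,scc[7]=0,scc[8]=?)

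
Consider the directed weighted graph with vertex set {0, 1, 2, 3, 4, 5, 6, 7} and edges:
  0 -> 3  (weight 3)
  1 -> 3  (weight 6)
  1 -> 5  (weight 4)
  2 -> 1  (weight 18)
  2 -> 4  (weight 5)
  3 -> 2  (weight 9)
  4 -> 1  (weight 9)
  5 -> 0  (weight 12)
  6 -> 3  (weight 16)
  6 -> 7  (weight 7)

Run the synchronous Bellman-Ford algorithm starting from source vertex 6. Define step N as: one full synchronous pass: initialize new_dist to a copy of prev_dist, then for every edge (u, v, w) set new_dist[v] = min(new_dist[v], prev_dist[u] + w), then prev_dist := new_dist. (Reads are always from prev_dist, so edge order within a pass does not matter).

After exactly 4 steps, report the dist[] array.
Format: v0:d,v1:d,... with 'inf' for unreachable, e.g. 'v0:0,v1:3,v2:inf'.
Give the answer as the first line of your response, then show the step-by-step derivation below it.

v0:inf,v1:39,v2:25,v3:16,v4:30,v5:47,v6:0,v7:7

step 1: dist = v0:inf,v1:inf,v2:inf,v3:16,v4:inf,v5:inf,v6:0,v7:7
step 2: dist = v0:inf,v1:inf,v2:25,v3:16,v4:inf,v5:inf,v6:0,v7:7
step 3: dist = v0:inf,v1:43,v2:25,v3:16,v4:30,v5:inf,v6:0,v7:7
step 4: dist = v0:inf,v1:39,v2:25,v3:16,v4:30,v5:47,v6:0,v7:7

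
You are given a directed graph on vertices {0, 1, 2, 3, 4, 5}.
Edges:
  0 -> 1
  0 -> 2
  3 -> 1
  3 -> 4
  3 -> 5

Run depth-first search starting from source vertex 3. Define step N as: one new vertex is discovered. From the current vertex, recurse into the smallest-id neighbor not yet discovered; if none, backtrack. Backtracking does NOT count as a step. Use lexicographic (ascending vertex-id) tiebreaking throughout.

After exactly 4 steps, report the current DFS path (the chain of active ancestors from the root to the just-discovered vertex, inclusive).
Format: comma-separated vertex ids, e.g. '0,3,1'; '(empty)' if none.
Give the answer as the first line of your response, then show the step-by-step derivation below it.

3,5

step 1: discover 3; path=3; order=3
step 2: discover 1; path=3>1; order=3,1
step 3: discover 4; path=3>4; order=3,1,4
step 4: discover 5; path=3>5; order=3,1,4,5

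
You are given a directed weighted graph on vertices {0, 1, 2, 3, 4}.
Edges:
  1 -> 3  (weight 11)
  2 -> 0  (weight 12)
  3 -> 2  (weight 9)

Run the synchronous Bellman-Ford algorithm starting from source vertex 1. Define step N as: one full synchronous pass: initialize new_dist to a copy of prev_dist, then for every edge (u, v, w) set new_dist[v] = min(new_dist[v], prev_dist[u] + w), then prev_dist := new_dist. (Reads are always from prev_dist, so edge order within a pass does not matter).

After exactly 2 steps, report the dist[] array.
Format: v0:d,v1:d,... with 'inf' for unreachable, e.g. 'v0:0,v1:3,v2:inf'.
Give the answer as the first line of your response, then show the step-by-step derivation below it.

v0:inf,v1:0,v2:20,v3:11,v4:inf

step 1: dist = v0:inf,v1:0,v2:inf,v3:11,v4:inf
step 2: dist = v0:inf,v1:0,v2:20,v3:11,v4:inf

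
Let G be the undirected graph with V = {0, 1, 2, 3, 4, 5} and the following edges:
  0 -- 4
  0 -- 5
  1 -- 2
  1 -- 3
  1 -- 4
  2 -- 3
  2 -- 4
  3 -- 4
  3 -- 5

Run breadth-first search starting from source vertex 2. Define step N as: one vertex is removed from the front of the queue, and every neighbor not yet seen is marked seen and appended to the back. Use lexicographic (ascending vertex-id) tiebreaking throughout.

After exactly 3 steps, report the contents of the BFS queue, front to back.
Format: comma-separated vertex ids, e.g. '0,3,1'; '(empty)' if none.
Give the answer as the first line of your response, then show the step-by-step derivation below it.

4,5

step 1: dequeue 2; queue=[1,3,4]; order=2
step 2: dequeue 1; queue=[3,4]; order=2,1
step 3: dequeue 3; queue=[4,5]; order=2,1,3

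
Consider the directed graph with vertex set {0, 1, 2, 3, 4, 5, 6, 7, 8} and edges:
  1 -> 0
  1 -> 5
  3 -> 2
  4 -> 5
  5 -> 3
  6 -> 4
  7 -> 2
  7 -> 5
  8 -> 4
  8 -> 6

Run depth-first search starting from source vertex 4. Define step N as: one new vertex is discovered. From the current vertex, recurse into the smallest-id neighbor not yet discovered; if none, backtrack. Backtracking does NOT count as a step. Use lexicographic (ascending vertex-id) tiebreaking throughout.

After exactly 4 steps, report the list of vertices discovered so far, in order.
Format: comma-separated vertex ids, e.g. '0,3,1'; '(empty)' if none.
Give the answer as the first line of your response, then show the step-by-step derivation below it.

4,5,3,2

step 1: discover 4; path=4; order=4
step 2: discover 5; path=4>5; order=4,5
step 3: discover 3; path=4>5>3; order=4,5,3
step 4: discover 2; path=4>5>3>2; order=4,5,3,2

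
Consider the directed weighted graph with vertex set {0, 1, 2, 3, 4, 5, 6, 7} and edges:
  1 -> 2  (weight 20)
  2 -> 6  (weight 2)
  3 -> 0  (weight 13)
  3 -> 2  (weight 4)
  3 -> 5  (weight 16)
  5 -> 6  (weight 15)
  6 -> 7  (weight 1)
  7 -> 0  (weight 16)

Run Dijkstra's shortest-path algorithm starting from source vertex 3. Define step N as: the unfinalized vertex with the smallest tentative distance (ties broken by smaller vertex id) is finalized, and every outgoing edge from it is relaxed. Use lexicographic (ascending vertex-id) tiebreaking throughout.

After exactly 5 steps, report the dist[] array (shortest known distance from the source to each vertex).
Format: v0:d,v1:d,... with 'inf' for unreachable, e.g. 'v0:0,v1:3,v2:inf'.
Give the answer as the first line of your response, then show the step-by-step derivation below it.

v0:13,v1:inf,v2:4,v3:0,v4:inf,v5:16,v6:6,v7:7

step 1: dist = v0:13,v1:inf,v2:4,v3:0,v4:inf,v5:16,v6:inf,v7:inf
step 2: dist = v0:13,v1:inf,v2:4,v3:0,v4:inf,v5:16,v6:6,v7:inf
step 3: dist = v0:13,v1:inf,v2:4,v3:0,v4:inf,v5:16,v6:6,v7:7
step 4: dist = v0:13,v1:inf,v2:4,v3:0,v4:inf,v5:16,v6:6,v7:7
step 5: dist = v0:13,v1:inf,v2:4,v3:0,v4:inf,v5:16,v6:6,v7:7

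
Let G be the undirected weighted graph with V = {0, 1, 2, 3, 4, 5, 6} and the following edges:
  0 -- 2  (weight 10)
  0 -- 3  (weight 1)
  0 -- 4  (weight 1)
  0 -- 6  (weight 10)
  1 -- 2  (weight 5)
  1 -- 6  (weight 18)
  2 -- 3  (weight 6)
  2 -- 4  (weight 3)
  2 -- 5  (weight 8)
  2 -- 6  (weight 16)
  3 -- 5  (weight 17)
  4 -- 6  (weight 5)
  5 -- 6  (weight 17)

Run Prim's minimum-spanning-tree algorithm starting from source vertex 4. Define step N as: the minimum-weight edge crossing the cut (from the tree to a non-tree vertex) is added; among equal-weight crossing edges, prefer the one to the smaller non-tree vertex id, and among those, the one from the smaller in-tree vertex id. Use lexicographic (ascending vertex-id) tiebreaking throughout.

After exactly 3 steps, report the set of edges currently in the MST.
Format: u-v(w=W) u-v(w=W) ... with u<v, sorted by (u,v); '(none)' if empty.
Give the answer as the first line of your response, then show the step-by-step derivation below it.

0-3(w=1) 0-4(w=1) 2-4(w=3)

step 1: add edge 0-4 (w=1); MST = {0-4(w=1)}
step 2: add edge 0-3 (w=1); MST = {0-3(w=1) 0-4(w=1)}
step 3: add edge 2-4 (w=3); MST = {0-3(w=1) 0-4(w=1) 2-4(w=3)}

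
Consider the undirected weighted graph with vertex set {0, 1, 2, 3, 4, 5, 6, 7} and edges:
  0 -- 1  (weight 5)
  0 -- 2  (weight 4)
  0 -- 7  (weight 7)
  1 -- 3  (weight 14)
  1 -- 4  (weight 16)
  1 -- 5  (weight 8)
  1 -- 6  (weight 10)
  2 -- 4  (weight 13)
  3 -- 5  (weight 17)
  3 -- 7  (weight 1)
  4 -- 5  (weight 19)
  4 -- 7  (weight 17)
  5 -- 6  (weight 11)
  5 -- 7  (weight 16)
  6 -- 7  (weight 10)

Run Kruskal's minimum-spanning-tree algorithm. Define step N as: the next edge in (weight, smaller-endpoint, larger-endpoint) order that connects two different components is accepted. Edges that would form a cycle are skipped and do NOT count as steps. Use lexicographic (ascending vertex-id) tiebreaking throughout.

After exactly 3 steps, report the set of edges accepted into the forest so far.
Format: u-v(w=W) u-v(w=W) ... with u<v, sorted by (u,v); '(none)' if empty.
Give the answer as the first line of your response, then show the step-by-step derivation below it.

0-1(w=5) 0-2(w=4) 3-7(w=1)

step 1: add edge 3-7 (w=1); MST = {3-7(w=1)}
step 2: add edge 0-2 (w=4); MST = {0-2(w=4) 3-7(w=1)}
step 3: add edge 0-1 (w=5); MST = {0-1(w=5) 0-2(w=4) 3-7(w=1)}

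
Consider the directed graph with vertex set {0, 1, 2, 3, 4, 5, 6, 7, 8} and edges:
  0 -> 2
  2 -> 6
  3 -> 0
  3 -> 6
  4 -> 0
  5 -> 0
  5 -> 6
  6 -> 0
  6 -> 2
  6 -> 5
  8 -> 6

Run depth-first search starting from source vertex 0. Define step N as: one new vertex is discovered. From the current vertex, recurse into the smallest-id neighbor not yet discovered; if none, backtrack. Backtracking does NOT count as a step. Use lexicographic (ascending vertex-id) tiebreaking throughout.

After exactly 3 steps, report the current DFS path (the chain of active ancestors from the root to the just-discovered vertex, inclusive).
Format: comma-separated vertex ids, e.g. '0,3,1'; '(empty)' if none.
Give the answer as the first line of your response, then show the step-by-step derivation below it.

0,2,6

step 1: discover 0; path=0; order=0
step 2: discover 2; path=0>2; order=0,2
step 3: discover 6; path=0>2>6; order=0,2,6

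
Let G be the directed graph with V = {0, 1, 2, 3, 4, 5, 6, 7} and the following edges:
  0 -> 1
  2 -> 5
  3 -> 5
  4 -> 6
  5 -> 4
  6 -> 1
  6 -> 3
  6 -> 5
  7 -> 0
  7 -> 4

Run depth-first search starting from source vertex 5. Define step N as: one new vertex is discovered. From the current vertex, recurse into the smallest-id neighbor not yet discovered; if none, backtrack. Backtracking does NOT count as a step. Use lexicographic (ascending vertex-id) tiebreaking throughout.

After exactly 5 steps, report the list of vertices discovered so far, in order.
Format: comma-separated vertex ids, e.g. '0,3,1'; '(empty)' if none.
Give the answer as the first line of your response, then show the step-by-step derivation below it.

5,4,6,1,3

step 1: discover 5; path=5; order=5
step 2: discover 4; path=5>4; order=5,4
step 3: discover 6; path=5>4>6; order=5,4,6
step 4: discover 1; path=5>4>6>1; order=5,4,6,1
step 5: discover 3; path=5>4>6>3; order=5,4,6,1,3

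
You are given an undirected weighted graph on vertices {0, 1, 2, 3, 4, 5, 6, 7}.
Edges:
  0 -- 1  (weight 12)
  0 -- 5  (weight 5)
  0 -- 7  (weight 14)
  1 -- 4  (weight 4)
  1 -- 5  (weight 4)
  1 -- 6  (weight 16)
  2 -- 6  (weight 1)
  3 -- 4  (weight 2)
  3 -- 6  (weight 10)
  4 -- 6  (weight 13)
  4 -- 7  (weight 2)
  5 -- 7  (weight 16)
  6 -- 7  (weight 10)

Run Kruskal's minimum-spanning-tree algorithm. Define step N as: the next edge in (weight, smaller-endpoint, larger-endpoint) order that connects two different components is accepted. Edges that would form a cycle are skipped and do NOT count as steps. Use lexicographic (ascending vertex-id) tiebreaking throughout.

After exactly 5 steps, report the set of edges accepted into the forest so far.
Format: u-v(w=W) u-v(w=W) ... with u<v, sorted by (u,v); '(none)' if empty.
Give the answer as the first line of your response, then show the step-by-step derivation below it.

1-4(w=4) 1-5(w=4) 2-6(w=1) 3-4(w=2) 4-7(w=2)

step 1: add edge 2-6 (w=1); MST = {2-6(w=1)}
step 2: add edge 3-4 (w=2); MST = {2-6(w=1) 3-4(w=2)}
step 3: add edge 4-7 (w=2); MST = {2-6(w=1) 3-4(w=2) 4-7(w=2)}
step 4: add edge 1-4 (w=4); MST = {1-4(w=4) 2-6(w=1) 3-4(w=2) 4-7(w=2)}
step 5: add edge 1-5 (w=4); MST = {1-4(w=4) 1-5(w=4) 2-6(w=1) 3-4(w=2) 4-7(w=2)}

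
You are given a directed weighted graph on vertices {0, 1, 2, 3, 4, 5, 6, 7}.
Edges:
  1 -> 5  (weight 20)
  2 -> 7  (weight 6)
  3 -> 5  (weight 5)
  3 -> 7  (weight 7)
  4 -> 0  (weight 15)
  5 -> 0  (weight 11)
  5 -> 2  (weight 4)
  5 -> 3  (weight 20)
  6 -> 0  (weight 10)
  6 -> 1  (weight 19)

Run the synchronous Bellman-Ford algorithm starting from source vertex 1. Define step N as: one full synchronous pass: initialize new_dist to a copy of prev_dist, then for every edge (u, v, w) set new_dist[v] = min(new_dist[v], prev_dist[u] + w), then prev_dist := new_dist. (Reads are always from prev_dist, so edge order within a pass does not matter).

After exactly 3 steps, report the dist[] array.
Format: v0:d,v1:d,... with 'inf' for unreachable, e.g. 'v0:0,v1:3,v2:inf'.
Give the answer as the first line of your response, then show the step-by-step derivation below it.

v0:31,v1:0,v2:24,v3:40,v4:inf,v5:20,v6:inf,v7:30

step 1: dist = v0:inf,v1:0,v2:inf,v3:inf,v4:inf,v5:20,v6:inf,v7:inf
step 2: dist = v0:31,v1:0,v2:24,v3:40,v4:inf,v5:20,v6:inf,v7:inf
step 3: dist = v0:31,v1:0,v2:24,v3:40,v4:inf,v5:20,v6:inf,v7:30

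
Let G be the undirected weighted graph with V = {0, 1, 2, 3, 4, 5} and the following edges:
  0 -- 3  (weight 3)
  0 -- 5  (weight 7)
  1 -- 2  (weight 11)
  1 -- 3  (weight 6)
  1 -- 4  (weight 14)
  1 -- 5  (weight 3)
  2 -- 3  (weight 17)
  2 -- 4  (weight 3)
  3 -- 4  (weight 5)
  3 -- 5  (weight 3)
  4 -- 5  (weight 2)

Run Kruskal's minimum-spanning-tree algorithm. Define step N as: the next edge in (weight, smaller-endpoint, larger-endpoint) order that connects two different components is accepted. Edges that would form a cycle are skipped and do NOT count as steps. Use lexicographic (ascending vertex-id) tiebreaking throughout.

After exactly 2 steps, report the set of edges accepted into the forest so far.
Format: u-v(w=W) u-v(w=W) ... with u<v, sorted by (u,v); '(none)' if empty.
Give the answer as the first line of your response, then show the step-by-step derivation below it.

0-3(w=3) 4-5(w=2)

step 1: add edge 4-5 (w=2); MST = {4-5(w=2)}
step 2: add edge 0-3 (w=3); MST = {0-3(w=3) 4-5(w=2)}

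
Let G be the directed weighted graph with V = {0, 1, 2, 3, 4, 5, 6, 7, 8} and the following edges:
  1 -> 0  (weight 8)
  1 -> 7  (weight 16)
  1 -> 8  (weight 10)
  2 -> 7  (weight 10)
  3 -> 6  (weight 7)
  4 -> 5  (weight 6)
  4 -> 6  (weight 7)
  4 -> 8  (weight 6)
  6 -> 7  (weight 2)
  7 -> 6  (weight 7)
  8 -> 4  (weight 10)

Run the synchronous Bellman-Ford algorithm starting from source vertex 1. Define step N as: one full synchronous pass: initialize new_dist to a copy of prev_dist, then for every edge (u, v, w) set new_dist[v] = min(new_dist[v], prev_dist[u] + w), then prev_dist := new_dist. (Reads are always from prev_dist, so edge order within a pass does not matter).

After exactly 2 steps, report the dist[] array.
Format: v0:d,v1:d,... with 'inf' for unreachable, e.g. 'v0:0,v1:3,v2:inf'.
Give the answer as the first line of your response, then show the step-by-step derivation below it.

v0:8,v1:0,v2:inf,v3:inf,v4:20,v5:inf,v6:23,v7:16,v8:10

step 1: dist = v0:8,v1:0,v2:inf,v3:inf,v4:inf,v5:inf,v6:inf,v7:16,v8:10
step 2: dist = v0:8,v1:0,v2:inf,v3:inf,v4:20,v5:inf,v6:23,v7:16,v8:10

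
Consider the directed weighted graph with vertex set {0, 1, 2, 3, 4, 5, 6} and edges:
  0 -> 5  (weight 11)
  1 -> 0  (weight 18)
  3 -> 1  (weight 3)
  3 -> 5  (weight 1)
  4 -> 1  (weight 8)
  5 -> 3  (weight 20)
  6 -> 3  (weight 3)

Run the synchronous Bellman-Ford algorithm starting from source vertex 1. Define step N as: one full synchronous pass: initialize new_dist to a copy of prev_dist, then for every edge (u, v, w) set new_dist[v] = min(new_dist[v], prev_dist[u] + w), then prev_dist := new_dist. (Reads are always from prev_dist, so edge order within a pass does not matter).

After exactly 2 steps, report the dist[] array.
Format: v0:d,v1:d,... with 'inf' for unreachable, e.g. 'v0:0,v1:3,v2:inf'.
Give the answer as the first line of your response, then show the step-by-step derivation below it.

v0:18,v1:0,v2:inf,v3:inf,v4:inf,v5:29,v6:inf

step 1: dist = v0:18,v1:0,v2:inf,v3:inf,v4:inf,v5:inf,v6:inf
step 2: dist = v0:18,v1:0,v2:inf,v3:inf,v4:inf,v5:29,v6:inf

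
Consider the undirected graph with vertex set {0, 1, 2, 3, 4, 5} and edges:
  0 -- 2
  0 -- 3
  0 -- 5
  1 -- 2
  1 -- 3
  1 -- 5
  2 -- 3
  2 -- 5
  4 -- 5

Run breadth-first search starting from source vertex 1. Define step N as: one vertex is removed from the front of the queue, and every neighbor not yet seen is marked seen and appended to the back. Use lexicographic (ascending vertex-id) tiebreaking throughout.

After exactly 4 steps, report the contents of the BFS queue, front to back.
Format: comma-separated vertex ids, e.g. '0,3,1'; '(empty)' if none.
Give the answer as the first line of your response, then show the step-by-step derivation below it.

0,4

step 1: dequeue 1; queue=[2,3,5]; order=1
step 2: dequeue 2; queue=[3,5,0]; order=1,2
step 3: dequeue 3; queue=[5,0]; order=1,2,3
step 4: dequeue 5; queue=[0,4]; order=1,2,3,5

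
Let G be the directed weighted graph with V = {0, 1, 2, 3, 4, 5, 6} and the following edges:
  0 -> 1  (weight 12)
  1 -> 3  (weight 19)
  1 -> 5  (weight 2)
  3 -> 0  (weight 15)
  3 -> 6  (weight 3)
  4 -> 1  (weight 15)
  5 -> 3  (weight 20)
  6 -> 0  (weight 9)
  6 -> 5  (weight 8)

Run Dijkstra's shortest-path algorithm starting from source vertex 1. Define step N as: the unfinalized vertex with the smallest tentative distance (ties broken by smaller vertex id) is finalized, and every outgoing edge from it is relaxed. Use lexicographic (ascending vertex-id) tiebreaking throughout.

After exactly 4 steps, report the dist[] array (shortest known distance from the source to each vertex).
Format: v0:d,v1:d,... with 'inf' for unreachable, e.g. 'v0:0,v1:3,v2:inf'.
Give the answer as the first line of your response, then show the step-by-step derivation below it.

v0:31,v1:0,v2:inf,v3:19,v4:inf,v5:2,v6:22

step 1: dist = v0:inf,v1:0,v2:inf,v3:19,v4:inf,v5:2,v6:inf
step 2: dist = v0:inf,v1:0,v2:inf,v3:19,v4:inf,v5:2,v6:inf
step 3: dist = v0:34,v1:0,v2:inf,v3:19,v4:inf,v5:2,v6:22
step 4: dist = v0:31,v1:0,v2:inf,v3:19,v4:inf,v5:2,v6:22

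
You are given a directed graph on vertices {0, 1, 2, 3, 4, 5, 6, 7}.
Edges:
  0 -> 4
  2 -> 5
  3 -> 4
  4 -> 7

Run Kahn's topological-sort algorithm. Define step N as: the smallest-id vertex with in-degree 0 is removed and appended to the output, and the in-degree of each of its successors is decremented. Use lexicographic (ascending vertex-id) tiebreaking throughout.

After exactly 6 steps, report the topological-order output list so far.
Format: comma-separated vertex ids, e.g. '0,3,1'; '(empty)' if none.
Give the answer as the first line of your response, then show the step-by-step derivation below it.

0,1,2,3,4,5

step 1: output 0; order=[0]; indeg=(0,0,0,0,1,1,0,1)
step 2: output 1; order=[0,1]; indeg=(0,0,0,0,1,1,0,1)
step 3: output 2; order=[0,1,2]; indeg=(0,0,0,0,1,0,0,1)
step 4: output 3; order=[0,1,2,3]; indeg=(0,0,0,0,0,0,0,1)
step 5: output 4; order=[0,1,2,3,4]; indeg=(0,0,0,0,0,0,0,0)
step 6: output 5; order=[0,1,2,3,4,5]; indeg=(0,0,0,0,0,0,0,0)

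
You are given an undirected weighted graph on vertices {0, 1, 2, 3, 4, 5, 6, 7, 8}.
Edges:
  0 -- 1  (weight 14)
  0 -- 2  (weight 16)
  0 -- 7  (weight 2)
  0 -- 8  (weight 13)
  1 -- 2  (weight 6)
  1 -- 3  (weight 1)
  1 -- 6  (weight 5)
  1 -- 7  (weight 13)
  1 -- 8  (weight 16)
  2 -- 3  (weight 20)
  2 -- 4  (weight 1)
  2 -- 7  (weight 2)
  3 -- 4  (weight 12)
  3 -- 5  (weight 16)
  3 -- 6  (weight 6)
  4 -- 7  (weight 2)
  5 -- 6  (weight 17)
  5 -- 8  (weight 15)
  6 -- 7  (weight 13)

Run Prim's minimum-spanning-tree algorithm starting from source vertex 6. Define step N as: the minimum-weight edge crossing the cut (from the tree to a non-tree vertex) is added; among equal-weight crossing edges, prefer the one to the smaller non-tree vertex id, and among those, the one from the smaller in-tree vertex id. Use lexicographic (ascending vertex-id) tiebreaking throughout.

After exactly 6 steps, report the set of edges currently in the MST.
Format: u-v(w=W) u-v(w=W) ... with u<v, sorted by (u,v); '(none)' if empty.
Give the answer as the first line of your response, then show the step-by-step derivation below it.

0-7(w=2) 1-2(w=6) 1-3(w=1) 1-6(w=5) 2-4(w=1) 2-7(w=2)

step 1: add edge 1-6 (w=5); MST = {1-6(w=5)}
step 2: add edge 1-3 (w=1); MST = {1-3(w=1) 1-6(w=5)}
step 3: add edge 1-2 (w=6); MST = {1-2(w=6) 1-3(w=1) 1-6(w=5)}
step 4: add edge 2-4 (w=1); MST = {1-2(w=6) 1-3(w=1) 1-6(w=5) 2-4(w=1)}
step 5: add edge 2-7 (w=2); MST = {1-2(w=6) 1-3(w=1) 1-6(w=5) 2-4(w=1) 2-7(w=2)}
step 6: add edge 0-7 (w=2); MST = {0-7(w=2) 1-2(w=6) 1-3(w=1) 1-6(w=5) 2-4(w=1) 2-7(w=2)}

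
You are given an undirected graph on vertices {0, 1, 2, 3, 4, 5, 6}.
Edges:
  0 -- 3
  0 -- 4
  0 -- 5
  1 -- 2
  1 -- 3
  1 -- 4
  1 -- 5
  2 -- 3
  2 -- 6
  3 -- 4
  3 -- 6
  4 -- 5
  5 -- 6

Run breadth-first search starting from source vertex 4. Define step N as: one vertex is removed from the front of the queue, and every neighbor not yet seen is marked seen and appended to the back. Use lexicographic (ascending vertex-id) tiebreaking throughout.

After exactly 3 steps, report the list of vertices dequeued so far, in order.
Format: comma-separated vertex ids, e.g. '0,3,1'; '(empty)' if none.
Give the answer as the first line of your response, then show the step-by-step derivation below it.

4,0,1

step 1: dequeue 4; queue=[0,1,3,5]; order=4
step 2: dequeue 0; queue=[1,3,5]; order=4,0
step 3: dequeue 1; queue=[3,5,2]; order=4,0,1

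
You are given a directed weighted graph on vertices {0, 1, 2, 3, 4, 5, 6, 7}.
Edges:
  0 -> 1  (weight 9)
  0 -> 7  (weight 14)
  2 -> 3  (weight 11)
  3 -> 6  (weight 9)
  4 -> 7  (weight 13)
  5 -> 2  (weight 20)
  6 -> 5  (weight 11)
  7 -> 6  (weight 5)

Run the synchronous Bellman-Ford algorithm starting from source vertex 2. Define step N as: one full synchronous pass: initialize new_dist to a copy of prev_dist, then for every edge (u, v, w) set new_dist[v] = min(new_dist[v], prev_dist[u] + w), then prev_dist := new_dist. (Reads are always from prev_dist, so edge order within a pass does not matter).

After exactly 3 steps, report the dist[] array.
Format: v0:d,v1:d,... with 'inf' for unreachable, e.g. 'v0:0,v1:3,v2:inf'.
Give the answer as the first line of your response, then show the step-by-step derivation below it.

v0:inf,v1:inf,v2:0,v3:11,v4:inf,v5:31,v6:20,v7:inf

step 1: dist = v0:inf,v1:inf,v2:0,v3:11,v4:inf,v5:inf,v6:inf,v7:inf
step 2: dist = v0:inf,v1:inf,v2:0,v3:11,v4:inf,v5:inf,v6:20,v7:inf
step 3: dist = v0:inf,v1:inf,v2:0,v3:11,v4:inf,v5:31,v6:20,v7:inf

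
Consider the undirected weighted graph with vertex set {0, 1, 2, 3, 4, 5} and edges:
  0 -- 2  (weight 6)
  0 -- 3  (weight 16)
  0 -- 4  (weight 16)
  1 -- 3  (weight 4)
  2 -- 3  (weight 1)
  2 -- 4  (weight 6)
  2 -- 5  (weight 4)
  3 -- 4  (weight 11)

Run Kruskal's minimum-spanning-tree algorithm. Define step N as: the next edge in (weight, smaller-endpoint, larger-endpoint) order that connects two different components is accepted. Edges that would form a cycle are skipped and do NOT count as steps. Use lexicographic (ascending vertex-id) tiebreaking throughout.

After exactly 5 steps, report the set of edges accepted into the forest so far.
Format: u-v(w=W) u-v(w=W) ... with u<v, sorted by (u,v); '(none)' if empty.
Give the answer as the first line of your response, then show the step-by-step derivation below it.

0-2(w=6) 1-3(w=4) 2-3(w=1) 2-4(w=6) 2-5(w=4)

step 1: add edge 2-3 (w=1); MST = {2-3(w=1)}
step 2: add edge 1-3 (w=4); MST = {1-3(w=4) 2-3(w=1)}
step 3: add edge 2-5 (w=4); MST = {1-3(w=4) 2-3(w=1) 2-5(w=4)}
step 4: add edge 0-2 (w=6); MST = {0-2(w=6) 1-3(w=4) 2-3(w=1) 2-5(w=4)}
step 5: add edge 2-4 (w=6); MST = {0-2(w=6) 1-3(w=4) 2-3(w=1) 2-4(w=6) 2-5(w=4)}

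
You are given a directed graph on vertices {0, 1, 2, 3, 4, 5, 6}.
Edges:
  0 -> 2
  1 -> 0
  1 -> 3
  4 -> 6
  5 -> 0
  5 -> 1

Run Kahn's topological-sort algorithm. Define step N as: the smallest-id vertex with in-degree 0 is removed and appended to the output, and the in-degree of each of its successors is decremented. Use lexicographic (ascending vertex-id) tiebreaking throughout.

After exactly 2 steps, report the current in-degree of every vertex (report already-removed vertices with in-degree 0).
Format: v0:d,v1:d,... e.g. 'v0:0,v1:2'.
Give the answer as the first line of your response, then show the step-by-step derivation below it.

v0:1,v1:0,v2:1,v3:1,v4:0,v5:0,v6:0

step 1: output 4; order=[4]; indeg=(2,1,1,1,0,0,0)
step 2: output 5; order=[4,5]; indeg=(1,0,1,1,0,0,0)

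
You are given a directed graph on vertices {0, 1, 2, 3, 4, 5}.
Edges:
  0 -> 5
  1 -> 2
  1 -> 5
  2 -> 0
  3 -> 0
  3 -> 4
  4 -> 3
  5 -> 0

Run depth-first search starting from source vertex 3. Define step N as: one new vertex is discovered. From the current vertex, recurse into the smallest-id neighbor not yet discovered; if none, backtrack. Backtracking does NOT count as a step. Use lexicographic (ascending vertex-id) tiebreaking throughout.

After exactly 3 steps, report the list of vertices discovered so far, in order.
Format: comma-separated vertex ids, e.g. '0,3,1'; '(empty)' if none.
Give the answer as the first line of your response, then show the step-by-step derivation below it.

3,0,5

step 1: discover 3; path=3; order=3
step 2: discover 0; path=3>0; order=3,0
step 3: discover 5; path=3>0>5; order=3,0,5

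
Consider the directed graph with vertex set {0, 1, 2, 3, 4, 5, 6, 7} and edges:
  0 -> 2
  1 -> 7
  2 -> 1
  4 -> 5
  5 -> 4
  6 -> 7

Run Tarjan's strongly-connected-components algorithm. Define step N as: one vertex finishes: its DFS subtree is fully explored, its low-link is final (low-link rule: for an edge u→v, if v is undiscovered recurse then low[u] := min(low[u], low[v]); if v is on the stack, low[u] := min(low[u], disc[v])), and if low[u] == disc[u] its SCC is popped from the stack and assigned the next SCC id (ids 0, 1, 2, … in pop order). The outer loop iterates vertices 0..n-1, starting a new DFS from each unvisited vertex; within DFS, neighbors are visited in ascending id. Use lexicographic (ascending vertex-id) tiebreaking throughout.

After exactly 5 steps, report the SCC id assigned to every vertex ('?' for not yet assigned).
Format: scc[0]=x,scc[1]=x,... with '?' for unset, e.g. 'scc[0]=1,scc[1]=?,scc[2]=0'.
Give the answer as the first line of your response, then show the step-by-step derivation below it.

scc[0]=3,scc[1]=1,scc[2]=2,scc[3]=4,scc[4]=?,scc[5]=?,scc[6]=?,scc[7]=0

step 1: low=(low[0]=0,low[1]=2,low[2]=1,low[3]=?,low[4]=?,low[5]=?,low[6]=?,low[7]=3); scc=(scc[0]=?,scc[1]=?,scc[2]=?,scc[3]=?,scc[4]=?,scc[5]=?,scc[6]=?,scc[7]=0)
step 2: low=(low[0]=0,low[1]=2,low[2]=1,low[3]=?,low[4]=?,low[5]=?,low[6]=?,low[7]=3); scc=(scc[0]=?,scc[1]=1,scc[2]=?,scc[3]=?,scc[4]=?,scc[5]=?,scc[6]=?,scc[7]=0)
step 3: low=(low[0]=0,low[1]=2,low[2]=1,low[3]=?,low[4]=?,low[5]=?,low[6]=?,low[7]=3); scc=(scc[0]=?,scc[1]=1,scc[2]=2,scc[3]=?,scc[4]=?,scc[5]=?,scc[6]=?,scc[7]=0)
step 4: low=(low[0]=0,low[1]=2,low[2]=1,low[3]=?,low[4]=?,low[5]=?,low[6]=?,low[7]=3); scc=(scc[0]=3,scc[1]=1,scc[2]=2,scc[3]=?,scc[4]=?,scc[5]=?,scc[6]=?,scc[7]=0)
step 5: low=(low[0]=0,low[1]=2,low[2]=1,low[3]=4,low[4]=?,low[5]=?,low[6]=?,low[7]=3); scc=(scc[0]=3,scc[1]=1,scc[2]=2,scc[3]=4,scc[4]=?,scc[5]=?,scc[6]=?,scc[7]=0)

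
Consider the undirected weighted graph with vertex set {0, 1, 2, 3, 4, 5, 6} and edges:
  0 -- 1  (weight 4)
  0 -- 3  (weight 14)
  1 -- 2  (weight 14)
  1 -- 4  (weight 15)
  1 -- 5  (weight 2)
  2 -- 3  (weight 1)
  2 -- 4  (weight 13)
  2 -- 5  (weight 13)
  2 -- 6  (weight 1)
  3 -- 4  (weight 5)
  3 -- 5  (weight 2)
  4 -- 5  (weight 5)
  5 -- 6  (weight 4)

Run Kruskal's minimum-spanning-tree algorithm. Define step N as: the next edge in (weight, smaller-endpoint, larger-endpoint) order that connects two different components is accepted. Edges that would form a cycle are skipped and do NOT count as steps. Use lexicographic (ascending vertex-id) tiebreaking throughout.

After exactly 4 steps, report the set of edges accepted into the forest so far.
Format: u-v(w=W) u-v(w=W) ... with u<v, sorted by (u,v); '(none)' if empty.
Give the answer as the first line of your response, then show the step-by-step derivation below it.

1-5(w=2) 2-3(w=1) 2-6(w=1) 3-5(w=2)

step 1: add edge 2-3 (w=1); MST = {2-3(w=1)}
step 2: add edge 2-6 (w=1); MST = {2-3(w=1) 2-6(w=1)}
step 3: add edge 1-5 (w=2); MST = {1-5(w=2) 2-3(w=1) 2-6(w=1)}
step 4: add edge 3-5 (w=2); MST = {1-5(w=2) 2-3(w=1) 2-6(w=1) 3-5(w=2)}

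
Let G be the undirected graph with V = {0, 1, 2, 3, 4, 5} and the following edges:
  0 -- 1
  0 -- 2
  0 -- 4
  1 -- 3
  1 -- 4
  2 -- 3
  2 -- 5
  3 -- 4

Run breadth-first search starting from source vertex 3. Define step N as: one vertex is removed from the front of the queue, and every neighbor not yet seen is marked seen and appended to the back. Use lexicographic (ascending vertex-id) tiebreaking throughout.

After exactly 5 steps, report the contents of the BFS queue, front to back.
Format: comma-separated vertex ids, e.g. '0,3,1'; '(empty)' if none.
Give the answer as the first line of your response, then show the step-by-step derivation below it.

5

step 1: dequeue 3; queue=[1,2,4]; order=3
step 2: dequeue 1; queue=[2,4,0]; order=3,1
step 3: dequeue 2; queue=[4,0,5]; order=3,1,2
step 4: dequeue 4; queue=[0,5]; order=3,1,2,4
step 5: dequeue 0; queue=[5]; order=3,1,2,4,0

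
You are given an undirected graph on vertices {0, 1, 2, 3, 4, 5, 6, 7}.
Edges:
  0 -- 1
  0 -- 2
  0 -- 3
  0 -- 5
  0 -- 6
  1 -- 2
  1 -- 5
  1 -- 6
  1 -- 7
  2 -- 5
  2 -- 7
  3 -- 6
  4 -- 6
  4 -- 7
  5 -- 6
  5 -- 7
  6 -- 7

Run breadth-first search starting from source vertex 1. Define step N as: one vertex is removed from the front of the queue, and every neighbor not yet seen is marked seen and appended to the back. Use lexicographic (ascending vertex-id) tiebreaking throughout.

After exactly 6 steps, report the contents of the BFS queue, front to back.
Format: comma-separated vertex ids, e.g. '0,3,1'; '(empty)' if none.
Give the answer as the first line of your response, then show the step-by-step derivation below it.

3,4

step 1: dequeue 1; queue=[0,2,5,6,7]; order=1
step 2: dequeue 0; queue=[2,5,6,7,3]; order=1,0
step 3: dequeue 2; queue=[5,6,7,3]; order=1,0,2
step 4: dequeue 5; queue=[6,7,3]; order=1,0,2,5
step 5: dequeue 6; queue=[7,3,4]; order=1,0,2,5,6
step 6: dequeue 7; queue=[3,4]; order=1,0,2,5,6,7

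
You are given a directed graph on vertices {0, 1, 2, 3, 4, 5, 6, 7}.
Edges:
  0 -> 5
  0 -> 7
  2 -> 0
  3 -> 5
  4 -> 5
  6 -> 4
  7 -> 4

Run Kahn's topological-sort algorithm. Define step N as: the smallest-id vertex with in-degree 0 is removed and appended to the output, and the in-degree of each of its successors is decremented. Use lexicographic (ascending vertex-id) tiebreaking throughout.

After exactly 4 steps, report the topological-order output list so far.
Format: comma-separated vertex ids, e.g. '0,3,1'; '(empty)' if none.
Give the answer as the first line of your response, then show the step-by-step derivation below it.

1,2,0,3

step 1: output 1; order=[1]; indeg=(1,0,0,0,2,3,0,1)
step 2: output 2; order=[1,2]; indeg=(0,0,0,0,2,3,0,1)
step 3: output 0; order=[1,2,0]; indeg=(0,0,0,0,2,2,0,0)
step 4: output 3; order=[1,2,0,3]; indeg=(0,0,0,0,2,1,0,0)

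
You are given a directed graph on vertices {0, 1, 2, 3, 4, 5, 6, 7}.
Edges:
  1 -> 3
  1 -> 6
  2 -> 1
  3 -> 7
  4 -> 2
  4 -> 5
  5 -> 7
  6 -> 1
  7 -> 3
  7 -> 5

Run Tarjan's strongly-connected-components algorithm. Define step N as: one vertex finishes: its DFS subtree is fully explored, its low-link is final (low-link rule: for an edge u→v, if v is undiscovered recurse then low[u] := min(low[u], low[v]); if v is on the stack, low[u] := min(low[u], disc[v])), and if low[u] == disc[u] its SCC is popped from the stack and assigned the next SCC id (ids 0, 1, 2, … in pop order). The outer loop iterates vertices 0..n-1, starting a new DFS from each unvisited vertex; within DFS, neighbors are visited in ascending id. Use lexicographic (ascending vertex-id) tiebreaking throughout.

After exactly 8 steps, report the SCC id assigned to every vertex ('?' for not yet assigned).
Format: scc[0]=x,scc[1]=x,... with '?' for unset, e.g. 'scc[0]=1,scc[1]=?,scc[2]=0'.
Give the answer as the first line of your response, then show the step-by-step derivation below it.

scc[0]=0,scc[1]=2,scc[2]=3,scc[3]=1,scc[4]=4,scc[5]=1,scc[6]=2,scc[7]=1

step 1: low=(low[0]=0,low[1]=?,low[2]=?,low[3]=?,low[4]=?,low[5]=?,low[6]=?,low[7]=?); scc=(scc[0]=0,scc[1]=?,scc[2]=?,scc[3]=?,scc[4]=?,scc[5]=?,scc[6]=?,scc[7]=?)
step 2: low=(low[0]=0,low[1]=1,low[2]=?,low[3]=2,low[4]=?,low[5]=3,low[6]=?,low[7]=2); scc=(scc[0]=0,scc[1]=?,scc[2]=?,scc[3]=?,scc[4]=?,scc[5]=?,scc[6]=?,scc[7]=?)
step 3: low=(low[0]=0,low[1]=1,low[2]=?,low[3]=2,low[4]=?,low[5]=3,low[6]=?,low[7]=2); scc=(scc[0]=0,scc[1]=?,scc[2]=?,scc[3]=?,scc[4]=?,scc[5]=?,scc[6]=?,scc[7]=?)
step 4: low=(low[0]=0,low[1]=1,low[2]=?,low[3]=2,low[4]=?,low[5]=3,low[6]=?,low[7]=2); scc=(scc[0]=0,scc[1]=?,scc[2]=?,scc[3]=1,scc[4]=?,scc[5]=1,scc[6]=?,scc[7]=1)
step 5: low=(low[0]=0,low[1]=1,low[2]=?,low[3]=2,low[4]=?,low[5]=3,low[6]=1,low[7]=2); scc=(scc[0]=0,scc[1]=?,scc[2]=?,scc[3]=1,scc[4]=?,scc[5]=1,scc[6]=?,scc[7]=1)
step 6: low=(low[0]=0,low[1]=1,low[2]=?,low[3]=2,low[4]=?,low[5]=3,low[6]=1,low[7]=2); scc=(scc[0]=0,scc[1]=2,scc[2]=?,scc[3]=1,scc[4]=?,scc[5]=1,scc[6]=2,scc[7]=1)
step 7: low=(low[0]=0,low[1]=1,low[2]=6,low[3]=2,low[4]=?,low[5]=3,low[6]=1,low[7]=2); scc=(scc[0]=0,scc[1]=2,scc[2]=3,scc[3]=1,scc[4]=?,scc[5]=1,scc[6]=2,scc[7]=1)
step 8: low=(low[0]=0,low[1]=1,low[2]=6,low[3]=2,low[4]=7,low[5]=3,low[6]=1,low[7]=2); scc=(scc[0]=0,scc[1]=2,scc[2]=3,scc[3]=1,scc[4]=4,scc[5]=1,scc[6]=2,scc[7]=1)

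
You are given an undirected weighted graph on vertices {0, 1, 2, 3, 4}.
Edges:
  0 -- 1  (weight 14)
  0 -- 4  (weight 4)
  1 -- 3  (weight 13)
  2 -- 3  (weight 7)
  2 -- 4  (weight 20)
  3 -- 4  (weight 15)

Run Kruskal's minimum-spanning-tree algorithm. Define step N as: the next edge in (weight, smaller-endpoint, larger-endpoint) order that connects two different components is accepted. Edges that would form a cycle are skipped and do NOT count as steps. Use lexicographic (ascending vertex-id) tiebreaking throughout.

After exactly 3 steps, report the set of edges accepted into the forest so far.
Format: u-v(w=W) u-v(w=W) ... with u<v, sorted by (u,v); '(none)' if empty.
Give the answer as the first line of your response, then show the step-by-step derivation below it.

0-4(w=4) 1-3(w=13) 2-3(w=7)

step 1: add edge 0-4 (w=4); MST = {0-4(w=4)}
step 2: add edge 2-3 (w=7); MST = {0-4(w=4) 2-3(w=7)}
step 3: add edge 1-3 (w=13); MST = {0-4(w=4) 1-3(w=13) 2-3(w=7)}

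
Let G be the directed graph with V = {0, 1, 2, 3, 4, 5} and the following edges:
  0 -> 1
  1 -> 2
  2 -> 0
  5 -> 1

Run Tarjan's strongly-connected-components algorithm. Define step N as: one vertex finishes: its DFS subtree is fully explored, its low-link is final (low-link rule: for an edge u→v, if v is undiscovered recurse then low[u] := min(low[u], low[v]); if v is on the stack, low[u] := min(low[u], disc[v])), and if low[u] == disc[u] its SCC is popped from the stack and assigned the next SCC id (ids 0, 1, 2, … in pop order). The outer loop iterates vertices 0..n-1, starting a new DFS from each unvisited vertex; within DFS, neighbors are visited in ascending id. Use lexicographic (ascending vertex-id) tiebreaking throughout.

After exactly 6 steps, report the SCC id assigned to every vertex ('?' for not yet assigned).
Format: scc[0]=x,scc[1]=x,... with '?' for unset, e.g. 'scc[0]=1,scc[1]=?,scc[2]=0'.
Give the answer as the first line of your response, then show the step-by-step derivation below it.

scc[0]=0,scc[1]=0,scc[2]=0,scc[3]=1,scc[4]=2,scc[5]=3

step 1: low=(low[0]=0,low[1]=1,low[2]=0,low[3]=?,low[4]=?,low[5]=?); scc=(scc[0]=?,scc[1]=?,scc[2]=?,scc[3]=?,scc[4]=?,scc[5]=?)
step 2: low=(low[0]=0,low[1]=0,low[2]=0,low[3]=?,low[4]=?,low[5]=?); scc=(scc[0]=?,scc[1]=?,scc[2]=?,scc[3]=?,scc[4]=?,scc[5]=?)
step 3: low=(low[0]=0,low[1]=0,low[2]=0,low[3]=?,low[4]=?,low[5]=?); scc=(scc[0]=0,scc[1]=0,scc[2]=0,scc[3]=?,scc[4]=?,scc[5]=?)
step 4: low=(low[0]=0,low[1]=0,low[2]=0,low[3]=3,low[4]=?,low[5]=?); scc=(scc[0]=0,scc[1]=0,scc[2]=0,scc[3]=1,scc[4]=?,scc[5]=?)
step 5: low=(low[0]=0,low[1]=0,low[2]=0,low[3]=3,low[4]=4,low[5]=?); scc=(scc[0]=0,scc[1]=0,scc[2]=0,scc[3]=1,scc[4]=2,scc[5]=?)
step 6: low=(low[0]=0,low[1]=0,low[2]=0,low[3]=3,low[4]=4,low[5]=5); scc=(scc[0]=0,scc[1]=0,scc[2]=0,scc[3]=1,scc[4]=2,scc[5]=3)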